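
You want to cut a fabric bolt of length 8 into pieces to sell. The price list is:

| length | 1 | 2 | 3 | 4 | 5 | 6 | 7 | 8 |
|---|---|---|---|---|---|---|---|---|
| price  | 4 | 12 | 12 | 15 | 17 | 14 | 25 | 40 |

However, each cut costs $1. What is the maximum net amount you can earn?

Consider every possible first cut. net[k] is the best of p[i]+net[k−i] over all sellable i≤k, charging 1 whenever i<k.
net[1] = 4
net[2] = 12
net[3] = 15  (first piece 1, then net[2]=12)
net[4] = 23  (first piece 2, then net[2]=12)
net[5] = 26  (first piece 1, then net[4]=23)
net[6] = 34  (first piece 2, then net[4]=23)
net[7] = 37  (first piece 1, then net[6]=34)
net[8] = 45  (first piece 2, then net[6]=34)
One optimal plan: pieces 2 + 2 + 2 + 2 (3 cuts) → $48 − $3 = $45.

45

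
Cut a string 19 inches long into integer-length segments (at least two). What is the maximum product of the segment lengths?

972

Let prod[k] be the best product for length k (with at least one cut). For each first piece i, the rest contributes max(k−i, prod[k−i]).
prod[2] = 1·max(1,0) = 1·1 = 1
prod[3] = max(1·2, 2·1) = 2
prod[4] = max(1·3, 2·2, 3·1) = 4
prod[5] = max(1·4, 2·3, 3·2, 4·1) = 6
prod[6] = max(1·6, 2·4, 3·3, 4·2, 5·1) = 9
prod[7] = max(1·9, 2·6, 3·4, 4·3, 5·2, 6·1) = 12
prod[8] = max(1·12, 2·9, 3·6, …, 6·2, 7·1) = 18
prod[9] = max(1·18, 2·12, 3·9, …, 7·2, 8·1) = 27
prod[10] = max(1·27, 2·18, 3·12, …, 8·2, 9·1) = 36
prod[11] = max(1·36, 2·27, 3·18, …, 9·2, 10·1) = 54
prod[12] = max(1·54, 2·36, 3·27, …, 10·2, 11·1) = 81
prod[13] = max(1·81, 2·54, 3·36, …, 11·2, 12·1) = 108
prod[14] = max(1·108, 2·81, 3·54, …, 12·2, 13·1) = 162
prod[15] = max(1·162, 2·108, 3·81, …, 13·2, 14·1) = 243
prod[16] = max(1·243, 2·162, 3·108, …, 14·2, 15·1) = 324
prod[17] = max(1·324, 2·243, 3·162, …, 15·2, 16·1) = 486
prod[18] = max(1·486, 2·324, 3·243, …, 16·2, 17·1) = 729
prod[19] = max(1·729, 2·486, 3·324, …, 17·2, 18·1) = 972
One optimal split: 3 + 3 + 3 + 3 + 3 + 2 + 2; product 3·3·3·3·3·2·2 = 972.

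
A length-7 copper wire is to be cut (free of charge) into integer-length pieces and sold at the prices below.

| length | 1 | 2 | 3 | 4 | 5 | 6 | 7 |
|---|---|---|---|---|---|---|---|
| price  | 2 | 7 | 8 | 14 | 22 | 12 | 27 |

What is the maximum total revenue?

29

Consider every possible first cut. r[k] is the best of p[i]+r[k−i] over all sellable i≤k.
r[1] = 2
r[2] = max(2+2, 7+0) = 7
r[3] = max(2+7, 7+2, 8+0) = 9
r[4] = max(2+9, 7+7, 8+2, 14+0) = 14
r[5] = max(2+14, 7+9, 8+7, 14+2, 22+0) = 22
r[6] = max(2+22, 7+14, 8+9, 14+7, 22+2, 12+0) = 24
r[7] = max(2+24, 7+22, 8+14, …, 12+2, 27+0) = 29
One optimal cutting: 5 + 2 → €22 + €7 = €29.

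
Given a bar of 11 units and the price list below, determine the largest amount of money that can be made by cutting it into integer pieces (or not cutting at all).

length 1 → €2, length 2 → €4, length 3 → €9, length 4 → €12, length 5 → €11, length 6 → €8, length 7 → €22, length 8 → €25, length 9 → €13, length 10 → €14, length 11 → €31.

34

Consider every possible first cut. R[k] is the best of p[i]+R[k−i] over all sellable i≤k.
R[1] = 2
R[2] = max(2+2, 4+0) = 4
R[3] = max(2+4, 4+2, 9+0) = 9
R[4] = max(2+9, 4+4, 9+2, 12+0) = 12
R[5] = max(2+12, 4+9, 9+4, 12+2, 11+0) = 14
R[6] = max(2+14, 4+12, 9+9, 12+4, 11+2, 8+0) = 18
R[7] = max(2+18, 4+14, 9+12, …, 8+2, 22+0) = 22
R[8] = max(2+22, 4+18, 9+14, …, 22+2, 25+0) = 25
R[9] = max(2+25, 4+22, 9+18, …, 25+2, 13+0) = 27
R[10] = max(2+27, 4+25, 9+22, …, 13+2, 14+0) = 31
R[11] = max(2+31, 4+27, 9+25, …, 14+2, 31+0) = 34
One optimal cutting: 8 + 3 → €25 + €9 = €34.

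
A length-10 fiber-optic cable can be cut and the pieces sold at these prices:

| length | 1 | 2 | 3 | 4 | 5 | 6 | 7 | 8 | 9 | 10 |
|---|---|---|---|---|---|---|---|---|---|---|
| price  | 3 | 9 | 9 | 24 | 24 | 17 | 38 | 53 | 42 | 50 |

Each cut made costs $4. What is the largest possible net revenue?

58

Build v[k] bottom-up: v[k] = max over allowed piece i of (p[i] + v[k−i]) − 4 per cut.
v[1] = 3
v[2] = max(3+3-4, 9+0) = 9
v[3] = max(3+9-4, 9+3-4, 9+0) = 9
v[4] = max(3+9-4, 9+9-4, 9+3-4, 24+0) = 24
v[5] = max(3+24-4, 9+9-4, 9+9-4, 24+3-4, 24+0) = 24
v[6] = max(3+24-4, 9+24-4, 9+9-4, 24+9-4, 24+3-4, 17+0) = 29
v[7] = max(3+29-4, 9+24-4, 9+24-4, …, 17+3-4, 38+0) = 38
v[8] = max(3+38-4, 9+29-4, 9+24-4, …, 38+3-4, 53+0) = 53
v[9] = max(3+53-4, 9+38-4, 9+29-4, …, 53+3-4, 42+0) = 52
v[10] = max(3+52-4, 9+53-4, 9+38-4, …, 42+3-4, 50+0) = 58
One optimal plan: pieces 8 + 2 (1 cut) → $62 − $4 = $58.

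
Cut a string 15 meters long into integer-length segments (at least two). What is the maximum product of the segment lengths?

243

Define g[k] = max over 1≤i<k of i · max(k−i, g[k−i]); the inner max lets the remainder stay uncut if that's better.
Small cases: g[2]=1, g[3]=2, g[4]=4, g[5]=6, g[6]=9, g[7]=12, g[8]=18, g[9]=27, g[10]=36.
g[11] = 2*max(9,27) = 2*27 = 54
g[12] = 3*max(9,27) = 3*27 = 81
g[13] = 2*max(11,54) = 2*54 = 108
g[14] = 2*max(12,81) = 2*81 = 162
g[15] = 3*max(12,81) = 3*81 = 243
One optimal split: 3 + 3 + 3 + 3 + 3; product 3*3*3*3*3 = 243.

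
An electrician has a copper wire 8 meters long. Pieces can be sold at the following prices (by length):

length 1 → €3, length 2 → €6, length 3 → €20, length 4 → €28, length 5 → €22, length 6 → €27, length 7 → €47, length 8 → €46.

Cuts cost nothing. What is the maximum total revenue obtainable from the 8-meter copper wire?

Build best[k] bottom-up: best[k] = max over allowed piece i of (p[i] + best[k−i]).
best[1] = 3
best[2] = 6  (first piece 1, then best[1]=3)
best[3] = 20
best[4] = 28
best[5] = 31  (first piece 1, then best[4]=28)
best[6] = 40  (first piece 3, then best[3]=20)
best[7] = 48  (first piece 3, then best[4]=28)
best[8] = 56  (first piece 4, then best[4]=28)
One optimal cutting: 4 + 4 → €28 + €28 = €56.

56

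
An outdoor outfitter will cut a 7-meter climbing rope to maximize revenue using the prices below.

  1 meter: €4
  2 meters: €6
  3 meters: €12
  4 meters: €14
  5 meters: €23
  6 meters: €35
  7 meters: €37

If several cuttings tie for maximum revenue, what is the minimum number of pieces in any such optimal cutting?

Consider every possible first cut. r[k] is the best of p[i]+r[k−i] over all sellable i≤k.
r[1] = 4
r[2] = 8  (first piece 1, then r[1]=4)
r[3] = 12  (first piece 1, then r[2]=8)
r[4] = 16  (first piece 1, then r[3]=12)
r[5] = 23
r[6] = 35
r[7] = 39  (first piece 1, then r[6]=35)
Maximum revenue is €39.
Now minimize piece count subject to staying optimal: for each k, pieces[k] = 1 + min over i with p[i]+r[k−i]=r[k] of pieces[k−i].
pieces[4] = 2
pieces[5] = 1
pieces[6] = 1
pieces[7] = 2

2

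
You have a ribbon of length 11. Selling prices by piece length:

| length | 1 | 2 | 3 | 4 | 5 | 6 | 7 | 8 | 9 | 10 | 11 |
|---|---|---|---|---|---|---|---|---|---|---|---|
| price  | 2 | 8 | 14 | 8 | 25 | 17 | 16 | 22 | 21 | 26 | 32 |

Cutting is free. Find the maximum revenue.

Let v[k] be the best obtainable value from length k. For each k, try every first piece i and keep the best of price[i] + v[k−i].
v[1] = 2
v[2] = 8
v[3] = 14
v[4] = 16  (first piece 1, then v[3]=14)
v[5] = 25
v[6] = 28  (first piece 3, then v[3]=14)
v[7] = 33  (first piece 2, then v[5]=25)
v[8] = 39  (first piece 3, then v[5]=25)
v[9] = 42  (first piece 3, then v[6]=28)
v[10] = 50  (first piece 5, then v[5]=25)
v[11] = 53  (first piece 3, then v[8]=39)
One optimal cutting: 5 + 3 + 3 → ¢25 + ¢14 + ¢14 = ¢53.

53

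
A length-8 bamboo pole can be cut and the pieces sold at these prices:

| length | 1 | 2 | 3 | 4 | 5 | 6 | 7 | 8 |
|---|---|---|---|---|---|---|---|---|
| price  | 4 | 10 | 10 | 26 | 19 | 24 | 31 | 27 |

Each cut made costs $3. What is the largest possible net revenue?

Let r[k] be the best obtainable value from length k. For each k, try every first piece i and keep the best of price[i] + r[k−i] minus the 3 cut fee when i<k.
r[1] = 4
r[2] = 10
r[3] = 11  (first piece 1, then r[2]=10)
r[4] = 26
r[5] = 27  (first piece 1, then r[4]=26)
r[6] = 33  (first piece 2, then r[4]=26)
r[7] = 34  (first piece 1, then r[6]=33)
r[8] = 49  (first piece 4, then r[4]=26)
One optimal plan: pieces 4 + 4 (1 cut) → $52 − $3 = $49.

49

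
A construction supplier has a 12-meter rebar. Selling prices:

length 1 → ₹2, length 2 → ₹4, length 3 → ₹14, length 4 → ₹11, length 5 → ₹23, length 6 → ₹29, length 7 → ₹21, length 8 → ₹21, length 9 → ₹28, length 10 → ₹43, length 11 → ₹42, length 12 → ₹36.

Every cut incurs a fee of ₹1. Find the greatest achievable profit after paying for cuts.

Let v[k] be the best obtainable value from length k. For each k, try every first piece i and keep the best of price[i] + v[k−i] minus the 1 cut fee when i<k.
v[1] = 2
v[2] = max(2+2-1, 4+0) = 4
v[3] = max(2+4-1, 4+2-1, 14+0) = 14
v[4] = max(2+14-1, 4+4-1, 14+2-1, 11+0) = 15
v[5] = max(2+15-1, 4+14-1, 14+4-1, 11+2-1, 23+0) = 23
v[6] = max(2+23-1, 4+15-1, 14+14-1, 11+4-1, 23+2-1, 29+0) = 29
v[7] = max(2+29-1, 4+23-1, 14+15-1, …, 29+2-1, 21+0) = 30
v[8] = max(2+30-1, 4+29-1, 14+23-1, …, 21+2-1, 21+0) = 36
v[9] = max(2+36-1, 4+30-1, 14+29-1, …, 21+2-1, 28+0) = 42
v[10] = max(2+42-1, 4+36-1, 14+30-1, …, 28+2-1, 43+0) = 45
v[11] = max(2+45-1, 4+42-1, 14+36-1, …, 43+2-1, 42+0) = 51
v[12] = max(2+51-1, 4+45-1, 14+42-1, …, 42+2-1, 36+0) = 57
One optimal plan: pieces 6 + 6 (1 cut) → ₹58 − ₹1 = ₹57.

57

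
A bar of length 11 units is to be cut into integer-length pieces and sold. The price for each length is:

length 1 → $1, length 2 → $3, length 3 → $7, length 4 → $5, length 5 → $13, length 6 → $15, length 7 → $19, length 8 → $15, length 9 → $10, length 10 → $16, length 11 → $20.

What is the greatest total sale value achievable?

Consider every possible first cut. v[k] is the best of p[i]+v[k−i] over all sellable i≤k.
v[1] = 1
v[2] = 3
v[3] = 7
v[4] = 8  (first piece 1, then v[3]=7)
v[5] = 13
v[6] = 15
v[7] = 19
v[8] = 20  (first piece 1, then v[7]=19)
v[9] = 22  (first piece 2, then v[7]=19)
v[10] = 26  (first piece 3, then v[7]=19)
v[11] = 28  (first piece 5, then v[6]=15)
One optimal cutting: 6 + 5 → $15 + $13 = $28.

28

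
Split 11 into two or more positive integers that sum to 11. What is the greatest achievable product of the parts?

Define prod[k] = max over 1≤i<k of i · max(k−i, prod[k−i]); the inner max lets the remainder stay uncut if that's better.
prod[2] = 1×max(1,0) = 1×1 = 1
prod[3] = 1×max(2,1) = 1×2 = 2
prod[4] = 2×max(2,1) = 2×2 = 4
prod[5] = 2×max(3,2) = 2×3 = 6
prod[6] = 3×max(3,2) = 3×3 = 9
prod[7] = 2×max(5,6) = 2×6 = 12
prod[8] = 2×max(6,9) = 2×9 = 18
prod[9] = 3×max(6,9) = 3×9 = 27
prod[10] = 2×max(8,18) = 2×18 = 36
prod[11] = 2×max(9,27) = 2×27 = 54
One optimal split: 3 + 3 + 3 + 2; product 3×3×3×2 = 54.

54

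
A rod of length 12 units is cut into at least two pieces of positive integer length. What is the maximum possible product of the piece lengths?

81

Let P[k] be the best product for length k (with at least one cut). For each first piece i, the rest contributes max(k−i, P[k−i]).
P[2] = 1*max(1,0) = 1*1 = 1
P[3] = max(1*2, 2*1) = 2
P[4] = max(1*3, 2*2, 3*1) = 4
P[5] = max(1*4, 2*3, 3*2, 4*1) = 6
P[6] = max(1*6, 2*4, 3*3, 4*2, 5*1) = 9
P[7] = max(1*9, 2*6, 3*4, 4*3, 5*2, 6*1) = 12
P[8] = max(1*12, 2*9, 3*6, …, 6*2, 7*1) = 18
P[9] = max(1*18, 2*12, 3*9, …, 7*2, 8*1) = 27
P[10] = max(1*27, 2*18, 3*12, …, 8*2, 9*1) = 36
P[11] = max(1*36, 2*27, 3*18, …, 9*2, 10*1) = 54
P[12] = max(1*54, 2*36, 3*27, …, 10*2, 11*1) = 81
One optimal split: 3 + 3 + 3 + 3; product 3*3*3*3 = 81.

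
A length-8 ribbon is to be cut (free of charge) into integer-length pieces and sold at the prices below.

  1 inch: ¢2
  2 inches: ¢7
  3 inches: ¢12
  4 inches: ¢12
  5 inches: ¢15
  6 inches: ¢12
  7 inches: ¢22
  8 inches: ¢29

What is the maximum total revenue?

31

Build v[k] bottom-up: v[k] = max over allowed piece i of (p[i] + v[k−i]).
v[1] = 2
v[2] = 7
v[3] = 12
v[4] = 14  (first piece 1, then v[3]=12)
v[5] = 19  (first piece 2, then v[3]=12)
v[6] = 24  (first piece 3, then v[3]=12)
v[7] = 26  (first piece 1, then v[6]=24)
v[8] = 31  (first piece 2, then v[6]=24)
One optimal cutting: 3 + 3 + 2 → ¢12 + ¢12 + ¢7 = ¢31.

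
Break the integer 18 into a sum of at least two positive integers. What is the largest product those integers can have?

Fill g[k] for k=2..18: at each k try every first piece i and multiply by the better of (k−i) uncut or g[k−i].
g[2] = 1*max(1,0) = 1*1 = 1
g[3] = 1*max(2,1) = 1*2 = 2
g[4] = 2*max(2,1) = 2*2 = 4
g[5] = 2*max(3,2) = 2*3 = 6
g[6] = 3*max(3,2) = 3*3 = 9
g[7] = 2*max(5,6) = 2*6 = 12
g[8] = 2*max(6,9) = 2*9 = 18
g[9] = 3*max(6,9) = 3*9 = 27
g[10] = 2*max(8,18) = 2*18 = 36
g[11] = 2*max(9,27) = 2*27 = 54
g[12] = 3*max(9,27) = 3*27 = 81
g[13] = 2*max(11,54) = 2*54 = 108
g[14] = 2*max(12,81) = 2*81 = 162
g[15] = 3*max(12,81) = 3*81 = 243
g[16] = 2*max(14,162) = 2*162 = 324
g[17] = 2*max(15,243) = 2*243 = 486
g[18] = 3*max(15,243) = 3*243 = 729
One optimal split: 3 + 3 + 3 + 3 + 3 + 3; product 3*3*3*3*3*3 = 729.

729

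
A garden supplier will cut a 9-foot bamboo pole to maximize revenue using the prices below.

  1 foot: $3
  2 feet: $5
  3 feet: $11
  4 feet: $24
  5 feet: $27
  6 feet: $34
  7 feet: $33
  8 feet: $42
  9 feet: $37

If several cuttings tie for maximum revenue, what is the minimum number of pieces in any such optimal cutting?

2

Let r[k] be the best obtainable value from length k. For each k, try every first piece i and keep the best of price[i] + r[k−i].
r[1] = 3
r[2] = max(3+3, 5+0) = 6
r[3] = max(3+6, 5+3, 11+0) = 11
r[4] = max(3+11, 5+6, 11+3, 24+0) = 24
r[5] = max(3+24, 5+11, 11+6, 24+3, 27+0) = 27
r[6] = max(3+27, 5+24, 11+11, 24+6, 27+3, 34+0) = 34
r[7] = max(3+34, 5+27, 11+24, …, 34+3, 33+0) = 37
r[8] = max(3+37, 5+34, 11+27, …, 33+3, 42+0) = 48
r[9] = max(3+48, 5+37, 11+34, …, 42+3, 37+0) = 51
Maximum revenue is $51.
Now minimize piece count subject to staying optimal: for each k, pieces[k] = 1 + min over i with p[i]+r[k−i]=r[k] of pieces[k−i].
pieces[6] = 1
pieces[7] = 2
pieces[8] = 2
pieces[9] = 2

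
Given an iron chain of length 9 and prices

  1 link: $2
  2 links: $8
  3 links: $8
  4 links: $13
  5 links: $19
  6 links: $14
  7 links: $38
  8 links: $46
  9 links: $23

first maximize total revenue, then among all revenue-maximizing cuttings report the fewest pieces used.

2

Consider every possible first cut. r[k] is the best of p[i]+r[k−i] over all sellable i≤k.
r[1] = 2
r[2] = 8
r[3] = 10  (first piece 1, then r[2]=8)
r[4] = 16  (first piece 2, then r[2]=8)
r[5] = 19
r[6] = 24  (first piece 2, then r[4]=16)
r[7] = 38
r[8] = 46
r[9] = 48  (first piece 1, then r[8]=46)
Maximum revenue is $48.
Now minimize piece count subject to staying optimal: for each k, pieces[k] = 1 + min over i with p[i]+r[k−i]=r[k] of pieces[k−i].
pieces[6] = 3
pieces[7] = 1
pieces[8] = 1
pieces[9] = 2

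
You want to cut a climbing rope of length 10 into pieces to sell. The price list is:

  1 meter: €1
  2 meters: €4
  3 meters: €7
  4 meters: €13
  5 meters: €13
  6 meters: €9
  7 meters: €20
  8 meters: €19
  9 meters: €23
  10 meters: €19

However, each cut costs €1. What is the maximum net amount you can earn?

28

Build net[k] bottom-up: net[k] = max over allowed piece i of (p[i] + net[k−i]) − 1 per cut.
net[1] = 1
net[2] = 4
net[3] = 7
net[4] = 13
net[5] = 13  (first piece 1, then net[4]=13)
net[6] = 16  (first piece 2, then net[4]=13)
net[7] = 20
net[8] = 25  (first piece 4, then net[4]=13)
net[9] = 25  (first piece 1, then net[8]=25)
net[10] = 28  (first piece 2, then net[8]=25)
One optimal plan: pieces 4 + 4 + 2 (2 cuts) → €30 − €2 = €28.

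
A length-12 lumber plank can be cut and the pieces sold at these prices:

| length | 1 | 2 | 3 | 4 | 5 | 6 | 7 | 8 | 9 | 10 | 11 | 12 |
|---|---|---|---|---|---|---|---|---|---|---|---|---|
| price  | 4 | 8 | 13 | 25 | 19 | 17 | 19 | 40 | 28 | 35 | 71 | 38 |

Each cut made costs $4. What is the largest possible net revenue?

Let r[k] be the best obtainable value from length k. For each k, try every first piece i and keep the best of price[i] + r[k−i] minus the 4 cut fee when i<k.
r[1] = 4
r[2] = 8
r[3] = 13
r[4] = 25
r[5] = 25  (first piece 1, then r[4]=25)
r[6] = 29  (first piece 2, then r[4]=25)
r[7] = 34  (first piece 3, then r[4]=25)
r[8] = 46  (first piece 4, then r[4]=25)
r[9] = 46  (first piece 1, then r[8]=46)
r[10] = 50  (first piece 2, then r[8]=46)
r[11] = 71
r[12] = 71  (first piece 1, then r[11]=71)
One optimal plan: pieces 11 + 1 (1 cut) → $75 − $4 = $71.

71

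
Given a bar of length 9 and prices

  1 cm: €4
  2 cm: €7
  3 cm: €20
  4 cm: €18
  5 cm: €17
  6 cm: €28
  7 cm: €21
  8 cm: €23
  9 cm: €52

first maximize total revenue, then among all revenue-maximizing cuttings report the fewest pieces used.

Build r[k] bottom-up: r[k] = max over allowed piece i of (p[i] + r[k−i]).
r[1] = 4
r[2] = 8  (first piece 1, then r[1]=4)
r[3] = 20
r[4] = 24  (first piece 1, then r[3]=20)
r[5] = 28  (first piece 1, then r[4]=24)
r[6] = 40  (first piece 3, then r[3]=20)
r[7] = 44  (first piece 1, then r[6]=40)
r[8] = 48  (first piece 1, then r[7]=44)
r[9] = 60  (first piece 3, then r[6]=40)
Maximum revenue is €60.
Now minimize piece count subject to staying optimal: for each k, pieces[k] = 1 + min over i with p[i]+r[k−i]=r[k] of pieces[k−i].
pieces[6] = 2
pieces[7] = 3
pieces[8] = 4
pieces[9] = 3

3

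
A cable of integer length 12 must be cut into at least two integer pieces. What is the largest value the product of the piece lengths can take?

Fill f[k] for k=2..12: at each k try every first piece i and multiply by the better of (k−i) uncut or f[k−i].
Small cases: f[2]=1, f[3]=2, f[4]=4, f[5]=6, f[6]=9, f[7]=12.
f[8] = max(1*12, 2*9, 3*6, …, 6*2, 7*1) = 18
f[9] = max(1*18, 2*12, 3*9, …, 7*2, 8*1) = 27
f[10] = max(1*27, 2*18, 3*12, …, 8*2, 9*1) = 36
f[11] = max(1*36, 2*27, 3*18, …, 9*2, 10*1) = 54
f[12] = max(1*54, 2*36, 3*27, …, 10*2, 11*1) = 81
One optimal split: 3 + 3 + 3 + 3; product 3*3*3*3 = 81.

81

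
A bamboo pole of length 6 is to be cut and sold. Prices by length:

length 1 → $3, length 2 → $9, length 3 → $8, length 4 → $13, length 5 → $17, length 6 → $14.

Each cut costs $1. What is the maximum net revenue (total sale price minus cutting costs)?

Let v[k] be the best obtainable value from length k. For each k, try every first piece i and keep the best of price[i] + v[k−i] minus the 1 cut fee when i<k.
v[1] = 3
v[2] = 9
v[3] = 11  (first piece 1, then v[2]=9)
v[4] = 17  (first piece 2, then v[2]=9)
v[5] = 19  (first piece 1, then v[4]=17)
v[6] = 25  (first piece 2, then v[4]=17)
One optimal plan: pieces 2 + 2 + 2 (2 cuts) → $27 − $2 = $25.

25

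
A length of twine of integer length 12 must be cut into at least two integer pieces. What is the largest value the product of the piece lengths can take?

Let m[k] be the best product for length k (with at least one cut). For each first piece i, the rest contributes max(k−i, m[k−i]).
m[2] = 1×max(1,0) = 1×1 = 1
m[3] = 1×max(2,1) = 1×2 = 2
m[4] = 2×max(2,1) = 2×2 = 4
m[5] = 2×max(3,2) = 2×3 = 6
m[6] = 3×max(3,2) = 3×3 = 9
m[7] = 2×max(5,6) = 2×6 = 12
m[8] = 2×max(6,9) = 2×9 = 18
m[9] = 3×max(6,9) = 3×9 = 27
m[10] = 2×max(8,18) = 2×18 = 36
m[11] = 2×max(9,27) = 2×27 = 54
m[12] = 3×max(9,27) = 3×27 = 81
One optimal split: 3 + 3 + 3 + 3; product 3×3×3×3 = 81.

81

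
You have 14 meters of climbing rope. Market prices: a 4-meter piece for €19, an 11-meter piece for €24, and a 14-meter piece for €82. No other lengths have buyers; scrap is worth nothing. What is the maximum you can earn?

Consider every possible first cut. f[k] is the best of p[i]+f[k−i] over all sellable i≤k.
f[1] = 0
f[2] = 0
f[3] = 0
f[4] = 19
f[5] = 19
f[6] = 19
f[7] = 19
f[8] = 38  (first piece 4, then f[4]=19)
f[9] = 38
f[10] = 38
f[11] = 38
f[12] = 57  (first piece 4, then f[8]=38)
f[13] = 57
f[14] = 82
One optimal cutting: 14 → €82.

82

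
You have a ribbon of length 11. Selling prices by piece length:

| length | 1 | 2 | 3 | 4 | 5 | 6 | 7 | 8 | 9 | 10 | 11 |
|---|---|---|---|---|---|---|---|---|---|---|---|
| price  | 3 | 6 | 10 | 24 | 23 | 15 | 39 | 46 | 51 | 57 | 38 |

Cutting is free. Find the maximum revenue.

Let v[k] be the best obtainable value from length k. For each k, try every first piece i and keep the best of price[i] + v[k−i].
v[1] = 3
v[2] = max(3+3, 6+0) = 6
v[3] = max(3+6, 6+3, 10+0) = 10
v[4] = max(3+10, 6+6, 10+3, 24+0) = 24
v[5] = max(3+24, 6+10, 10+6, 24+3, 23+0) = 27
v[6] = max(3+27, 6+24, 10+10, 24+6, 23+3, 15+0) = 30
v[7] = max(3+30, 6+27, 10+24, …, 15+3, 39+0) = 39
v[8] = max(3+39, 6+30, 10+27, …, 39+3, 46+0) = 48
v[9] = max(3+48, 6+39, 10+30, …, 46+3, 51+0) = 51
v[10] = max(3+51, 6+48, 10+39, …, 51+3, 57+0) = 57
v[11] = max(3+57, 6+51, 10+48, …, 57+3, 38+0) = 63
One optimal cutting: 7 + 4 → ¢39 + ¢24 = ¢63.

63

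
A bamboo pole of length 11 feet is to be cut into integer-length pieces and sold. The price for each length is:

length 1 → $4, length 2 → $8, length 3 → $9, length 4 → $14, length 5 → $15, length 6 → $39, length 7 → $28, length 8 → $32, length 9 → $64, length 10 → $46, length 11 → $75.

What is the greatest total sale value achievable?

Consider every possible first cut. v[k] is the best of p[i]+v[k−i] over all sellable i≤k.
v[1] = 4
v[2] = max(4+4, 8+0) = 8
v[3] = max(4+8, 8+4, 9+0) = 12
v[4] = max(4+12, 8+8, 9+4, 14+0) = 16
v[5] = max(4+16, 8+12, 9+8, 14+4, 15+0) = 20
v[6] = max(4+20, 8+16, 9+12, 14+8, 15+4, 39+0) = 39
v[7] = max(4+39, 8+20, 9+16, …, 39+4, 28+0) = 43
v[8] = max(4+43, 8+39, 9+20, …, 28+4, 32+0) = 47
v[9] = max(4+47, 8+43, 9+39, …, 32+4, 64+0) = 64
v[10] = max(4+64, 8+47, 9+43, …, 64+4, 46+0) = 68
v[11] = max(4+68, 8+64, 9+47, …, 46+4, 75+0) = 75
Best is to sell the whole 11-foot piece uncut for $75.

75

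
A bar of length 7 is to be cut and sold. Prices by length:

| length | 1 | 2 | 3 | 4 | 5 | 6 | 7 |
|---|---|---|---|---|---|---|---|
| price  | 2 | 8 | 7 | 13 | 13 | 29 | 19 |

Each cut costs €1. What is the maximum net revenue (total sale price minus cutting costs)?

30

Consider every possible first cut. net[k] is the best of p[i]+net[k−i] over all sellable i≤k, charging 1 whenever i<k.
net[1] = 2
net[2] = max(2+2-1, 8+0) = 8
net[3] = max(2+8-1, 8+2-1, 7+0) = 9
net[4] = max(2+9-1, 8+8-1, 7+2-1, 13+0) = 15
net[5] = max(2+15-1, 8+9-1, 7+8-1, 13+2-1, 13+0) = 16
net[6] = max(2+16-1, 8+15-1, 7+9-1, 13+8-1, 13+2-1, 29+0) = 29
net[7] = max(2+29-1, 8+16-1, 7+15-1, …, 29+2-1, 19+0) = 30
One optimal plan: pieces 6 + 1 (1 cut) → €31 − €1 = €30.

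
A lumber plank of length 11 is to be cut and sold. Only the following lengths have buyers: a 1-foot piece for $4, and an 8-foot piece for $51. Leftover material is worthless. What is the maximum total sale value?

63

Build best[k] bottom-up: best[k] = max over allowed piece i of (p[i] + best[k−i]).
best[1] = 4
best[2] = 8  (first piece 1, then best[1]=4)
best[3] = 12  (first piece 1, then best[2]=8)
best[4] = 16  (first piece 1, then best[3]=12)
best[5] = 20  (first piece 1, then best[4]=16)
best[6] = 24  (first piece 1, then best[5]=20)
best[7] = 28  (first piece 1, then best[6]=24)
best[8] = max(4+28, 51+0) = 51
best[9] = max(4+51, 51+4) = 55
best[10] = max(4+55, 51+8) = 59
best[11] = max(4+59, 51+12) = 63
One optimal cutting: 8 + 1 + 1 + 1 → $63.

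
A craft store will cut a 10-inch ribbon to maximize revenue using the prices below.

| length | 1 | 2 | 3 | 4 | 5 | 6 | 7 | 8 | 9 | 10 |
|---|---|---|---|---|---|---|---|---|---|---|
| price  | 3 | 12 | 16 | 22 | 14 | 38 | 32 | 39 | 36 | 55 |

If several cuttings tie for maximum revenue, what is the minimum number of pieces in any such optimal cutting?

3

Consider every possible first cut. r[k] is the best of p[i]+r[k−i] over all sellable i≤k.
r[1] = 3
r[2] = max(3+3, 12+0) = 12
r[3] = max(3+12, 12+3, 16+0) = 16
r[4] = max(3+16, 12+12, 16+3, 22+0) = 24
r[5] = max(3+24, 12+16, 16+12, 22+3, 14+0) = 28
r[6] = max(3+28, 12+24, 16+16, 22+12, 14+3, 38+0) = 38
r[7] = max(3+38, 12+28, 16+24, …, 38+3, 32+0) = 41
r[8] = max(3+41, 12+38, 16+28, …, 32+3, 39+0) = 50
r[9] = max(3+50, 12+41, 16+38, …, 39+3, 36+0) = 54
r[10] = max(3+54, 12+50, 16+41, …, 36+3, 55+0) = 62
Maximum revenue is ¢62.
Now minimize piece count subject to staying optimal: for each k, pieces[k] = 1 + min over i with p[i]+r[k−i]=r[k] of pieces[k−i].
pieces[7] = 2
pieces[8] = 2
pieces[9] = 2
pieces[10] = 3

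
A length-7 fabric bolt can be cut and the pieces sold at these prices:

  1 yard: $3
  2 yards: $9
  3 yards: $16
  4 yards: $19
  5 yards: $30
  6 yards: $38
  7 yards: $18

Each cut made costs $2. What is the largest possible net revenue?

39

Build r[k] bottom-up: r[k] = max over allowed piece i of (p[i] + r[k−i]) − 2 per cut.
r[1] = 3
r[2] = 9
r[3] = 16
r[4] = 19
r[5] = 30
r[6] = 38
r[7] = 39  (first piece 1, then r[6]=38)
One optimal plan: pieces 6 + 1 (1 cut) → $41 − $2 = $39.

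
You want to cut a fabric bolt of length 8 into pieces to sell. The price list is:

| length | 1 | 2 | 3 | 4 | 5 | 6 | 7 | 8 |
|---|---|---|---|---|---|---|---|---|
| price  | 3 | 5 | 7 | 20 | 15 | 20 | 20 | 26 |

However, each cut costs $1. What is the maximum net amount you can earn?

Consider every possible first cut. r[k] is the best of p[i]+r[k−i] over all sellable i≤k, charging 1 whenever i<k.
r[1] = 3
r[2] = 5  (first piece 1, then r[1]=3)
r[3] = 7  (first piece 1, then r[2]=5)
r[4] = 20
r[5] = 22  (first piece 1, then r[4]=20)
r[6] = 24  (first piece 1, then r[5]=22)
r[7] = 26  (first piece 1, then r[6]=24)
r[8] = 39  (first piece 4, then r[4]=20)
One optimal plan: pieces 4 + 4 (1 cut) → $40 − $1 = $39.

39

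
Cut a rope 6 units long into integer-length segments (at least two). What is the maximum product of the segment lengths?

9

Fill prod[k] for k=2..6: at each k try every first piece i and multiply by the better of (k−i) uncut or prod[k−i].
prod[2] = 1*max(1,0) = 1*1 = 1
prod[3] = 1*max(2,1) = 1*2 = 2
prod[4] = 2*max(2,1) = 2*2 = 4
prod[5] = 2*max(3,2) = 2*3 = 6
prod[6] = 3*max(3,2) = 3*3 = 9
One optimal split: 3 + 3; product 3*3 = 9.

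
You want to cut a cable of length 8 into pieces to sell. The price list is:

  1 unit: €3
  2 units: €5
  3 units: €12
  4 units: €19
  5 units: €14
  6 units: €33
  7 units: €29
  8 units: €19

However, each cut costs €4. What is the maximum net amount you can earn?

Consider every possible first cut. r[k] is the best of p[i]+r[k−i] over all sellable i≤k, charging 4 whenever i<k.
r[1] = 3
r[2] = max(3+3-4, 5+0) = 5
r[3] = max(3+5-4, 5+3-4, 12+0) = 12
r[4] = max(3+12-4, 5+5-4, 12+3-4, 19+0) = 19
r[5] = max(3+19-4, 5+12-4, 12+5-4, 19+3-4, 14+0) = 18
r[6] = max(3+18-4, 5+19-4, 12+12-4, 19+5-4, 14+3-4, 33+0) = 33
r[7] = max(3+33-4, 5+18-4, 12+19-4, …, 33+3-4, 29+0) = 32
r[8] = max(3+32-4, 5+33-4, 12+18-4, …, 29+3-4, 19+0) = 34
One optimal plan: pieces 6 + 2 (1 cut) → €38 − €4 = €34.

34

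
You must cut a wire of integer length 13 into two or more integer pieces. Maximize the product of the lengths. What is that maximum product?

108

Let P[k] be the best product for length k (with at least one cut). For each first piece i, the rest contributes max(k−i, P[k−i]).
Small cases: P[2]=1, P[3]=2, P[4]=4, P[5]=6, P[6]=9.
P[7] = 2·max(5,6) = 2·6 = 12
P[8] = 2·max(6,9) = 2·9 = 18
P[9] = 3·max(6,9) = 3·9 = 27
P[10] = 2·max(8,18) = 2·18 = 36
P[11] = 2·max(9,27) = 2·27 = 54
P[12] = 3·max(9,27) = 3·27 = 81
P[13] = 2·max(11,54) = 2·54 = 108
One optimal split: 3 + 3 + 3 + 2 + 2; product 3·3·3·2·2 = 108.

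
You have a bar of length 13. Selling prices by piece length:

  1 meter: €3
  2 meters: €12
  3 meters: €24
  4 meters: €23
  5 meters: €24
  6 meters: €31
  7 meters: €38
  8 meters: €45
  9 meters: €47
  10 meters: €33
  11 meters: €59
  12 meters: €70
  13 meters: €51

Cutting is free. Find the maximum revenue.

Consider every possible first cut. v[k] is the best of p[i]+v[k−i] over all sellable i≤k.
v[1] = 3
v[2] = 12
v[3] = 24
v[4] = 27  (first piece 1, then v[3]=24)
v[5] = 36  (first piece 2, then v[3]=24)
v[6] = 48  (first piece 3, then v[3]=24)
v[7] = 51  (first piece 1, then v[6]=48)
v[8] = 60  (first piece 2, then v[6]=48)
v[9] = 72  (first piece 3, then v[6]=48)
v[10] = 75  (first piece 1, then v[9]=72)
v[11] = 84  (first piece 2, then v[9]=72)
v[12] = 96  (first piece 3, then v[9]=72)
v[13] = 99  (first piece 1, then v[12]=96)
One optimal cutting: 3 + 3 + 3 + 3 + 1 → €24 + €24 + €24 + €24 + €3 = €99.

99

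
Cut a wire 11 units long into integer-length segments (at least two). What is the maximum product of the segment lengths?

54

Define m[k] = max over 1≤i<k of i · max(k−i, m[k−i]); the inner max lets the remainder stay uncut if that's better.
Small cases: m[2]=1, m[3]=2.
m[4] = 2×max(2,1) = 2×2 = 4
m[5] = 2×max(3,2) = 2×3 = 6
m[6] = 3×max(3,2) = 3×3 = 9
m[7] = 2×max(5,6) = 2×6 = 12
m[8] = 2×max(6,9) = 2×9 = 18
m[9] = 3×max(6,9) = 3×9 = 27
m[10] = 2×max(8,18) = 2×18 = 36
m[11] = 2×max(9,27) = 2×27 = 54
One optimal split: 3 + 3 + 3 + 2; product 3×3×3×2 = 54.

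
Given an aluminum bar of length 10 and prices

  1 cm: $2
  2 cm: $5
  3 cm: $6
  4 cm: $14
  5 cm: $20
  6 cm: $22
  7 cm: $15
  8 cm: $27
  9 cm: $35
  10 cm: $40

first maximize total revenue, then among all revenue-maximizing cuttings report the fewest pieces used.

1

Build r[k] bottom-up: r[k] = max over allowed piece i of (p[i] + r[k−i]).
r[1] = 2
r[2] = 5
r[3] = 7  (first piece 1, then r[2]=5)
r[4] = 14
r[5] = 20
r[6] = 22  (first piece 1, then r[5]=20)
r[7] = 25  (first piece 2, then r[5]=20)
r[8] = 28  (first piece 4, then r[4]=14)
r[9] = 35
r[10] = 40  (first piece 5, then r[5]=20)
Maximum revenue is $40.
Now minimize piece count subject to staying optimal: for each k, pieces[k] = 1 + min over i with p[i]+r[k−i]=r[k] of pieces[k−i].
pieces[7] = 2
pieces[8] = 2
pieces[9] = 1
pieces[10] = 1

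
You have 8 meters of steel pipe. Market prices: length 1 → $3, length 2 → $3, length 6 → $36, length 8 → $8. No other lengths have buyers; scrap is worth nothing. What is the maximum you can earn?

42

Consider every possible first cut. f[k] is the best of p[i]+f[k−i] over all sellable i≤k.
f[1] = 3
f[2] = max(3+3, 3+0) = 6
f[3] = max(3+6, 3+3) = 9
f[4] = max(3+9, 3+6) = 12
f[5] = max(3+12, 3+9) = 15
f[6] = max(3+15, 3+12, 36+0) = 36
f[7] = max(3+36, 3+15, 36+3) = 39
f[8] = max(3+39, 3+36, 36+6, 8+0) = 42
One optimal cutting: 6 + 1 + 1 → $42.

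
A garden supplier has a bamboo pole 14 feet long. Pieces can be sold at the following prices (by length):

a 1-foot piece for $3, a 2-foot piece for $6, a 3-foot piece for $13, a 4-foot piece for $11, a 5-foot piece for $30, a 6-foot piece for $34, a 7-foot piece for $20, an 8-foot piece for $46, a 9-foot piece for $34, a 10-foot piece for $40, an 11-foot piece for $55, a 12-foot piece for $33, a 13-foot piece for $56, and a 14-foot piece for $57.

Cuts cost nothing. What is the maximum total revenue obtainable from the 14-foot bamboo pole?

80

Let best[k] be the best obtainable value from length k. For each k, try every first piece i and keep the best of price[i] + best[k−i].
best[1] = 3
best[2] = max(3+3, 6+0) = 6
best[3] = max(3+6, 6+3, 13+0) = 13
best[4] = max(3+13, 6+6, 13+3, 11+0) = 16
best[5] = max(3+16, 6+13, 13+6, 11+3, 30+0) = 30
best[6] = max(3+30, 6+16, 13+13, 11+6, 30+3, 34+0) = 34
best[7] = max(3+34, 6+30, 13+16, …, 34+3, 20+0) = 37
best[8] = max(3+37, 6+34, 13+30, …, 20+3, 46+0) = 46
best[9] = max(3+46, 6+37, 13+34, …, 46+3, 34+0) = 49
best[10] = max(3+49, 6+46, 13+37, …, 34+3, 40+0) = 60
best[11] = max(3+60, 6+49, 13+46, …, 40+3, 55+0) = 64
best[12] = max(3+64, 6+60, 13+49, …, 55+3, 33+0) = 68
best[13] = max(3+68, 6+64, 13+60, …, 33+3, 56+0) = 76
best[14] = max(3+76, 6+68, 13+64, …, 56+3, 57+0) = 80
One optimal cutting: 8 + 6 → $46 + $34 = $80.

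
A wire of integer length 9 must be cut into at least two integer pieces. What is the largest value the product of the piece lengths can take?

27

Fill f[k] for k=2..9: at each k try every first piece i and multiply by the better of (k−i) uncut or f[k−i].
Small cases: f[2]=1, f[3]=2.
f[4] = 2×max(2,1) = 2×2 = 4
f[5] = 2×max(3,2) = 2×3 = 6
f[6] = 3×max(3,2) = 3×3 = 9
f[7] = 2×max(5,6) = 2×6 = 12
f[8] = 2×max(6,9) = 2×9 = 18
f[9] = 3×max(6,9) = 3×9 = 27
One optimal split: 3 + 3 + 3; product 3×3×3 = 27.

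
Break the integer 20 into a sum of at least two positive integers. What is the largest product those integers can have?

1458

Fill m[k] for k=2..20: at each k try every first piece i and multiply by the better of (k−i) uncut or m[k−i].
m[2] = 1·max(1,0) = 1·1 = 1
m[3] = 1·max(2,1) = 1·2 = 2
m[4] = 2·max(2,1) = 2·2 = 4
m[5] = 2·max(3,2) = 2·3 = 6
m[6] = 3·max(3,2) = 3·3 = 9
m[7] = 2·max(5,6) = 2·6 = 12
m[8] = 2·max(6,9) = 2·9 = 18
m[9] = 3·max(6,9) = 3·9 = 27
m[10] = 2·max(8,18) = 2·18 = 36
m[11] = 2·max(9,27) = 2·27 = 54
m[12] = 3·max(9,27) = 3·27 = 81
m[13] = 2·max(11,54) = 2·54 = 108
m[14] = 2·max(12,81) = 2·81 = 162
m[15] = 3·max(12,81) = 3·81 = 243
m[16] = 2·max(14,162) = 2·162 = 324
m[17] = 2·max(15,243) = 2·243 = 486
m[18] = 3·max(15,243) = 3·243 = 729
m[19] = 2·max(17,486) = 2·486 = 972
m[20] = 2·max(18,729) = 2·729 = 1458
One optimal split: 3 + 3 + 3 + 3 + 3 + 3 + 2; product 3·3·3·3·3·3·2 = 1458.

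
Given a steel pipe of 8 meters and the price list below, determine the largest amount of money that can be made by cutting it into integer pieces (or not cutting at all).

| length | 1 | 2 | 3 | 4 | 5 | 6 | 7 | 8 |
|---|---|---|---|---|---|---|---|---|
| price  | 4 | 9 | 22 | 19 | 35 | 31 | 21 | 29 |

57

Consider every possible first cut. r[k] is the best of p[i]+r[k−i] over all sellable i≤k.
r[1] = 4
r[2] = max(4+4, 9+0) = 9
r[3] = max(4+9, 9+4, 22+0) = 22
r[4] = max(4+22, 9+9, 22+4, 19+0) = 26
r[5] = max(4+26, 9+22, 22+9, 19+4, 35+0) = 35
r[6] = max(4+35, 9+26, 22+22, 19+9, 35+4, 31+0) = 44
r[7] = max(4+44, 9+35, 22+26, …, 31+4, 21+0) = 48
r[8] = max(4+48, 9+44, 22+35, …, 21+4, 29+0) = 57
One optimal cutting: 5 + 3 → $35 + $22 = $57.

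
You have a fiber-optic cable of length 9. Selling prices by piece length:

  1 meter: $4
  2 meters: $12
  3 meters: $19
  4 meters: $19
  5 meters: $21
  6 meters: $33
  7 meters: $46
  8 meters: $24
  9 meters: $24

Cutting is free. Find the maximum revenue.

58

Let R[k] be the best obtainable value from length k. For each k, try every first piece i and keep the best of price[i] + R[k−i].
R[1] = 4
R[2] = max(4+4, 12+0) = 12
R[3] = max(4+12, 12+4, 19+0) = 19
R[4] = max(4+19, 12+12, 19+4, 19+0) = 24
R[5] = max(4+24, 12+19, 19+12, 19+4, 21+0) = 31
R[6] = max(4+31, 12+24, 19+19, 19+12, 21+4, 33+0) = 38
R[7] = max(4+38, 12+31, 19+24, …, 33+4, 46+0) = 46
R[8] = max(4+46, 12+38, 19+31, …, 46+4, 24+0) = 50
R[9] = max(4+50, 12+46, 19+38, …, 24+4, 24+0) = 58
One optimal cutting: 7 + 2 → $46 + $12 = $58.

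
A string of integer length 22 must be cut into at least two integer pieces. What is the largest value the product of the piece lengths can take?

Let f[k] be the best product for length k (with at least one cut). For each first piece i, the rest contributes max(k−i, f[k−i]).
f[2] = 1·max(1,0) = 1·1 = 1
f[3] = max(1·2, 2·1) = 2
f[4] = max(1·3, 2·2, 3·1) = 4
f[5] = max(1·4, 2·3, 3·2, 4·1) = 6
f[6] = max(1·6, 2·4, 3·3, 4·2, 5·1) = 9
f[7] = max(1·9, 2·6, 3·4, 4·3, 5·2, 6·1) = 12
f[8] = max(1·12, 2·9, 3·6, …, 6·2, 7·1) = 18
f[9] = max(1·18, 2·12, 3·9, …, 7·2, 8·1) = 27
f[10] = max(1·27, 2·18, 3·12, …, 8·2, 9·1) = 36
f[11] = max(1·36, 2·27, 3·18, …, 9·2, 10·1) = 54
f[12] = max(1·54, 2·36, 3·27, …, 10·2, 11·1) = 81
f[13] = max(1·81, 2·54, 3·36, …, 11·2, 12·1) = 108
f[14] = max(1·108, 2·81, 3·54, …, 12·2, 13·1) = 162
f[15] = max(1·162, 2·108, 3·81, …, 13·2, 14·1) = 243
f[16] = max(1·243, 2·162, 3·108, …, 14·2, 15·1) = 324
f[17] = max(1·324, 2·243, 3·162, …, 15·2, 16·1) = 486
f[18] = max(1·486, 2·324, 3·243, …, 16·2, 17·1) = 729
f[19] = max(1·729, 2·486, 3·324, …, 17·2, 18·1) = 972
f[20] = max(1·972, 2·729, 3·486, …, 18·2, 19·1) = 1458
f[21] = max(1·1458, 2·972, 3·729, …, 19·2, 20·1) = 2187
f[22] = max(1·2187, 2·1458, 3·972, …, 20·2, 21·1) = 2916
One optimal split: 3 + 3 + 3 + 3 + 3 + 3 + 2 + 2; product 3·3·3·3·3·3·2·2 = 2916.

2916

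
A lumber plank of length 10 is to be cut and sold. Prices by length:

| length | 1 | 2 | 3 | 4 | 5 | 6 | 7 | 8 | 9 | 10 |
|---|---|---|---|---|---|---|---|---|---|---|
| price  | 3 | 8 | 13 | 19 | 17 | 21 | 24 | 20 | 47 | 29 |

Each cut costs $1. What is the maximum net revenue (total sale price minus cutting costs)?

49

Build v[k] bottom-up: v[k] = max over allowed piece i of (p[i] + v[k−i]) − 1 per cut.
v[1] = 3
v[2] = 8
v[3] = 13
v[4] = 19
v[5] = 21  (first piece 1, then v[4]=19)
v[6] = 26  (first piece 2, then v[4]=19)
v[7] = 31  (first piece 3, then v[4]=19)
v[8] = 37  (first piece 4, then v[4]=19)
v[9] = 47
v[10] = 49  (first piece 1, then v[9]=47)
One optimal plan: pieces 9 + 1 (1 cut) → $50 − $1 = $49.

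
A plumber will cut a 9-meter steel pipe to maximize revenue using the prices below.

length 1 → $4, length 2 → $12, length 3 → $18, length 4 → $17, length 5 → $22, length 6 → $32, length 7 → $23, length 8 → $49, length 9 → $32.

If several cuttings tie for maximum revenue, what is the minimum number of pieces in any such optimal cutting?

Build r[k] bottom-up: r[k] = max over allowed piece i of (p[i] + r[k−i]).
r[1] = 4
r[2] = 12
r[3] = 18
r[4] = 24  (first piece 2, then r[2]=12)
r[5] = 30  (first piece 2, then r[3]=18)
r[6] = 36  (first piece 2, then r[4]=24)
r[7] = 42  (first piece 2, then r[5]=30)
r[8] = 49
r[9] = 54  (first piece 2, then r[7]=42)
Maximum revenue is $54.
Now minimize piece count subject to staying optimal: for each k, pieces[k] = 1 + min over i with p[i]+r[k−i]=r[k] of pieces[k−i].
pieces[6] = 2
pieces[7] = 3
pieces[8] = 1
pieces[9] = 3

3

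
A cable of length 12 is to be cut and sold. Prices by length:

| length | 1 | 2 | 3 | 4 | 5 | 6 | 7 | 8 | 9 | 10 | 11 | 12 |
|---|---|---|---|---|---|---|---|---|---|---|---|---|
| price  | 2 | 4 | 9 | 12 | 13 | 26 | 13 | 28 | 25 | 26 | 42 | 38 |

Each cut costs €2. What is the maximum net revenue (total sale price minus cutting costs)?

50

Let net[k] be the best obtainable value from length k. For each k, try every first piece i and keep the best of price[i] + net[k−i] minus the 2 cut fee when i<k.
net[1] = 2
net[2] = 4
net[3] = 9
net[4] = 12
net[5] = 13
net[6] = 26
net[7] = 26  (first piece 1, then net[6]=26)
net[8] = 28  (first piece 2, then net[6]=26)
net[9] = 33  (first piece 3, then net[6]=26)
net[10] = 36  (first piece 4, then net[6]=26)
net[11] = 42
net[12] = 50  (first piece 6, then net[6]=26)
One optimal plan: pieces 6 + 6 (1 cut) → €52 − €2 = €50.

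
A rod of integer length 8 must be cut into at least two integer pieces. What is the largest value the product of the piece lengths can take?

18

Let g[k] be the best product for length k (with at least one cut). For each first piece i, the rest contributes max(k−i, g[k−i]).
g[2] = 1×max(1,0) = 1×1 = 1
g[3] = max(1×2, 2×1) = 2
g[4] = max(1×3, 2×2, 3×1) = 4
g[5] = max(1×4, 2×3, 3×2, 4×1) = 6
g[6] = max(1×6, 2×4, 3×3, 4×2, 5×1) = 9
g[7] = max(1×9, 2×6, 3×4, 4×3, 5×2, 6×1) = 12
g[8] = max(1×12, 2×9, 3×6, …, 6×2, 7×1) = 18
One optimal split: 3 + 3 + 2; product 3×3×2 = 18.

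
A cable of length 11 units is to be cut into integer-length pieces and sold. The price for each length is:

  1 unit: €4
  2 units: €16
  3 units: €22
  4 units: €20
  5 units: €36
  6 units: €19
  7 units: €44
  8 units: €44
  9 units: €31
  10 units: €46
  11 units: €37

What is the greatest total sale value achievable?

Consider every possible first cut. v[k] is the best of p[i]+v[k−i] over all sellable i≤k.
v[1] = 4
v[2] = max(4+4, 16+0) = 16
v[3] = max(4+16, 16+4, 22+0) = 22
v[4] = max(4+22, 16+16, 22+4, 20+0) = 32
v[5] = max(4+32, 16+22, 22+16, 20+4, 36+0) = 38
v[6] = max(4+38, 16+32, 22+22, 20+16, 36+4, 19+0) = 48
v[7] = max(4+48, 16+38, 22+32, …, 19+4, 44+0) = 54
v[8] = max(4+54, 16+48, 22+38, …, 44+4, 44+0) = 64
v[9] = max(4+64, 16+54, 22+48, …, 44+4, 31+0) = 70
v[10] = max(4+70, 16+64, 22+54, …, 31+4, 46+0) = 80
v[11] = max(4+80, 16+70, 22+64, …, 46+4, 37+0) = 86
One optimal cutting: 3 + 2 + 2 + 2 + 2 → €22 + €16 + €16 + €16 + €16 = €86.

86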